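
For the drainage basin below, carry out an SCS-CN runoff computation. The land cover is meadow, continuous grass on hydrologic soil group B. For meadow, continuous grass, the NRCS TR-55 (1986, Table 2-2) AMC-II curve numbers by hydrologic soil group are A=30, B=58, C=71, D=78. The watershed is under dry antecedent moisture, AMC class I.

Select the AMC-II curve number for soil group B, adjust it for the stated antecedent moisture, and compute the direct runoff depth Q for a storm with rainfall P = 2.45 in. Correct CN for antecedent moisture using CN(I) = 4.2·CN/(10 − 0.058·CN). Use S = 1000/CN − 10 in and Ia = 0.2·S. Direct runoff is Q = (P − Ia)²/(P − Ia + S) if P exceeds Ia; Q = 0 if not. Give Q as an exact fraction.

NRCS table: meadow, continuous grass, soil group B → CN(II) = 58
Dry (AMC I): CN(I) = 4.2·58/(10 − 0.058·58) = (1218/5)/(1659/250) = 2900/79 ≈ 36.709
Max retention: S = 1000/(2900/79) − 10 = 500/29 in (≈ 17.241 in)
Ia = 0.2S: 0.2·17.241 = 3.448 in (exactly 100/29)
P = 2.450 ≤ Ia = 3.448 in: entire storm abstracted, Q = 0.

Q = 0 in ≈ 0.000 in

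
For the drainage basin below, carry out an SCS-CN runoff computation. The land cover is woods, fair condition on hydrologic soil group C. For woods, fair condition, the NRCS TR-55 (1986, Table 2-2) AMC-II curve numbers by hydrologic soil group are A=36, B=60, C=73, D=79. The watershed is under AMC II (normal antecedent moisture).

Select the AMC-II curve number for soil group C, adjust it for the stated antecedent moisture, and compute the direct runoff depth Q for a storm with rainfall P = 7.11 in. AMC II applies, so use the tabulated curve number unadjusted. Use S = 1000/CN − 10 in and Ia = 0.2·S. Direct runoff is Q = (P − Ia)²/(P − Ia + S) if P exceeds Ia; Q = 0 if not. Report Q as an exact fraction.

Q = 240281001/59619100 in ≈ 4.030 in

NRCS table: woods, fair condition, soil group C → CN(II) = 73
Average conditions: CN = 73 (no AMC adjustment).
Retention S: 1000/CN − 10 with CN=73.000 → S = 270/73 ≈ 3.699 in
Ia = 0.2S: 0.2·3.699 = 0.740 in (exactly 54/73)
Excess rainfall: 7.110 − 0.740 = 6.370 in; P > Ia so Q > 0
Q: (46503/7300)² ÷ (73503/7300) = 240281001/59619100 in (≈ 4.030 in)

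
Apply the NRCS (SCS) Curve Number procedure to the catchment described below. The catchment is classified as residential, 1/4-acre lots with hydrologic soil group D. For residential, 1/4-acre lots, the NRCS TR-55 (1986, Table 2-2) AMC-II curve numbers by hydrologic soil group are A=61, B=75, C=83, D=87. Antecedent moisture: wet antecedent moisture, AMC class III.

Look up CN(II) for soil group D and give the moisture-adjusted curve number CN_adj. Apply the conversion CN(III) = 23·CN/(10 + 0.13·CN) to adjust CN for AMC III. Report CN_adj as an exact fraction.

NRCS table: residential, 1/4-acre lots, soil group D → CN(II) = 87
Adjust CN=87 to AMC III: 23·87/(10 + 0.13·87) → 2001 ÷ (2131/100) = 200100/2131 ≈ 93.900

CN_adj = 200100/2131 ≈ 93.900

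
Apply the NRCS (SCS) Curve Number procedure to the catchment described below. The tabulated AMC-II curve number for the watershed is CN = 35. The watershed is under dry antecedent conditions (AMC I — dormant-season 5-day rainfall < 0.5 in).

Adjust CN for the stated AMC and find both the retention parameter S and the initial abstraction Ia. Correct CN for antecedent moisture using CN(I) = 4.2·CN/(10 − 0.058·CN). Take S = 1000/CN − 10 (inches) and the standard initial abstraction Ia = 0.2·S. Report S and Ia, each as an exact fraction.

S = 6500/147 in ≈ 44.218 in; Ia = 1300/147 in ≈ 8.844 in

Adjust CN=35 to AMC I: 4.2·35/(10 − 0.058·35) → 147 ÷ (797/100) = 14700/797 ≈ 18.444
Max retention: S = 1000/(14700/797) − 10 = 6500/147 in (≈ 44.218 in)
Initial abstraction Ia = S/5 = (6500/147)/5 = 1300/147 ≈ 8.844 in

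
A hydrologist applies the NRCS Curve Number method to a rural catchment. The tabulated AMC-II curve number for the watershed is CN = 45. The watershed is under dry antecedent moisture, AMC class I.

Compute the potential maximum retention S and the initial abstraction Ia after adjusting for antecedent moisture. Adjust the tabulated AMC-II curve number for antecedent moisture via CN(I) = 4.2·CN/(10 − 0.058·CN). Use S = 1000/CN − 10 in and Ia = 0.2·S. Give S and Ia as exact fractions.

S = 5500/189 in ≈ 29.101 in; Ia = 1100/189 in ≈ 5.820 in

CN(I) from CN(II)=45: (4.2·45)/(10 − 0.058·45) = 18900/739 ≈ 25.575
Max retention: S = 1000/(18900/739) − 10 = 5500/189 in (≈ 29.101 in)
Initial abstraction Ia = S/5 = (5500/189)/5 = 1100/189 ≈ 5.820 in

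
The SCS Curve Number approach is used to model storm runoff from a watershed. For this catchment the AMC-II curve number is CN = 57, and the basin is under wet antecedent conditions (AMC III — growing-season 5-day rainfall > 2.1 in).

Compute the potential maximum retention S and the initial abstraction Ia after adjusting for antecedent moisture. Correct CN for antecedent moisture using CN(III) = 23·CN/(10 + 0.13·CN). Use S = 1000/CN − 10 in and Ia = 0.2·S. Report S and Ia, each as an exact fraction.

S = 4300/1311 in ≈ 3.280 in; Ia = 860/1311 in ≈ 0.656 in

Wet (AMC III): CN(III) = 23·57/(10 + 0.13·57) = 1311/(1741/100) = 131100/1741 ≈ 75.302
S = 1000/(131100/1741) − 10 = 4300/1311 in ≈ 3.280 in
Initial abstraction Ia = S/5 = (4300/1311)/5 = 860/1311 ≈ 0.656 in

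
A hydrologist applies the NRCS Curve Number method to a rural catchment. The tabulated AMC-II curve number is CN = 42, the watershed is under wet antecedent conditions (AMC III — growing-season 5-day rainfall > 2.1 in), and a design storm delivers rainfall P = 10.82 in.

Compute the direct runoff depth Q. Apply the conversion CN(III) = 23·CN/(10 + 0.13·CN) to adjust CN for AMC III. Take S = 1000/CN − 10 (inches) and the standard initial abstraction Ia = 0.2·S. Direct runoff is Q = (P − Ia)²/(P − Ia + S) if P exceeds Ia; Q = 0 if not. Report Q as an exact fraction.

Wet (AMC III): CN(III) = 23·42/(10 + 0.13·42) = 966/(773/50) = 48300/773 ≈ 62.484
S = 1000/(48300/773) − 10 = 2900/483 in ≈ 6.004 in
Ia = 0.2S: 0.2·6.004 = 1.201 in (exactly 580/483)
P − Ia = 10.820 − 1.201 = 232303/24150 ≈ 9.619 in (> 0, runoff occurs)
Q: (232303/24150)² ÷ (377303/24150) = 53964683809/9111867450 in (≈ 5.922 in)

Q = 53964683809/9111867450 in ≈ 5.922 in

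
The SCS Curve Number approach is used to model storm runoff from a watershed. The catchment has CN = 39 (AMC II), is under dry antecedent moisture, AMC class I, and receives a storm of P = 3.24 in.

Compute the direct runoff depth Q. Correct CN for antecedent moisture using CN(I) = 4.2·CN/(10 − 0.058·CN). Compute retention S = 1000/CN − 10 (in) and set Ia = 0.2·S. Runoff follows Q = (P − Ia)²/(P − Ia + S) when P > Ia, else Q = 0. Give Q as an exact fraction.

Dry (AMC I): CN(I) = 4.2·39/(10 − 0.058·39) = (819/5)/(3869/500) = 81900/3869 ≈ 21.168
Max retention: S = 1000/(81900/3869) − 10 = 30500/819 in (≈ 37.241 in)
Ia = 0.2S: 0.2·37.241 = 7.448 in (exactly 6100/819)
P = 3.240 ≤ Ia = 7.448 in: entire storm abstracted, Q = 0.

Q = 0 in ≈ 0.000 in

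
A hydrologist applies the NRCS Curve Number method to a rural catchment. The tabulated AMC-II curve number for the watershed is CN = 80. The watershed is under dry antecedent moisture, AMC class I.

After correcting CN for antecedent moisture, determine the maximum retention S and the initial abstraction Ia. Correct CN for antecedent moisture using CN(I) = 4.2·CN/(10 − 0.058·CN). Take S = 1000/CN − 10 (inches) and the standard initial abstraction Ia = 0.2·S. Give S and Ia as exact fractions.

Dry (AMC I): CN(I) = 4.2·80/(10 − 0.058·80) = 336/(134/25) = 4200/67 ≈ 62.687
S = 1000/(4200/67) − 10 = 125/21 in ≈ 5.952 in
Initial abstraction Ia = S/5 = (125/21)/5 = 25/21 ≈ 1.190 in

S = 125/21 in ≈ 5.952 in; Ia = 25/21 in ≈ 1.190 in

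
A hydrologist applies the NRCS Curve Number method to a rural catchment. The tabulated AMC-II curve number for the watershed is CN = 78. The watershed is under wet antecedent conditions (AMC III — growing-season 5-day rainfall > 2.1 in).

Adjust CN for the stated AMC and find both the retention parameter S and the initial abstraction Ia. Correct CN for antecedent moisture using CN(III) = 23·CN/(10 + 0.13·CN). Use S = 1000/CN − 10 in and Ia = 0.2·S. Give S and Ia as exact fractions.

S = 1100/897 in ≈ 1.226 in; Ia = 220/897 in ≈ 0.245 in

CN(III) from CN(II)=78: (23·78)/(10 + 0.13·78) = 89700/1007 ≈ 89.076
Retention S: 1000/CN − 10 with CN=89.076 → S = 1100/897 ≈ 1.226 in
Ia = 0.2·(1100/897) = 220/897 in ≈ 0.245 in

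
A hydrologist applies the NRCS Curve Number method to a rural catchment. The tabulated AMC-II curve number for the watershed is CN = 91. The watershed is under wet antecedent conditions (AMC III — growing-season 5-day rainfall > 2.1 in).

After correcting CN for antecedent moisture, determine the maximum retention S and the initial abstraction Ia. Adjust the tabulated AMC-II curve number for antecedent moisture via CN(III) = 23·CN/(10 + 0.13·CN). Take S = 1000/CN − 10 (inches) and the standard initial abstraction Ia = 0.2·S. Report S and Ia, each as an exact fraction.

CN(III) from CN(II)=91: (23·91)/(10 + 0.13·91) = 209300/2183 ≈ 95.877
S = 1000/(209300/2183) − 10 = 900/2093 in ≈ 0.430 in
Ia = 0.2·(900/2093) = 180/2093 in ≈ 0.086 in

S = 900/2093 in ≈ 0.430 in; Ia = 180/2093 in ≈ 0.086 in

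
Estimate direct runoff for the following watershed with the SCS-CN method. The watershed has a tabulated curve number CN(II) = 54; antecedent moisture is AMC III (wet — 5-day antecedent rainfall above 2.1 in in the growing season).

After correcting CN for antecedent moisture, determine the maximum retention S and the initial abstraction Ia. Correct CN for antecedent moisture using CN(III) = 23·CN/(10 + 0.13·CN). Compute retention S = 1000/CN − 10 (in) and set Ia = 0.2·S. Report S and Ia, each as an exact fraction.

S = 100/27 in ≈ 3.704 in; Ia = 20/27 in ≈ 0.741 in

CN(III) from CN(II)=54: (23·54)/(10 + 0.13·54) = 2700/37 ≈ 72.973
Retention S: 1000/CN − 10 with CN=72.973 → S = 100/27 ≈ 3.704 in
Initial abstraction Ia = S/5 = (100/27)/5 = 20/27 ≈ 0.741 in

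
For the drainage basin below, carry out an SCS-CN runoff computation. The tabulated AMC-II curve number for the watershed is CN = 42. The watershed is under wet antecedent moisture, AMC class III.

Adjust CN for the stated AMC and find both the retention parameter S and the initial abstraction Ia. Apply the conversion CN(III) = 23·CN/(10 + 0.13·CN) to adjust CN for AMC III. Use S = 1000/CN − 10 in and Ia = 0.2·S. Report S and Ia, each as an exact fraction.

S = 2900/483 in ≈ 6.004 in; Ia = 580/483 in ≈ 1.201 in

CN(III) from CN(II)=42: (23·42)/(10 + 0.13·42) = 48300/773 ≈ 62.484
Max retention: S = 1000/(48300/773) − 10 = 2900/483 in (≈ 6.004 in)
Initial abstraction Ia = S/5 = (2900/483)/5 = 580/483 ≈ 1.201 in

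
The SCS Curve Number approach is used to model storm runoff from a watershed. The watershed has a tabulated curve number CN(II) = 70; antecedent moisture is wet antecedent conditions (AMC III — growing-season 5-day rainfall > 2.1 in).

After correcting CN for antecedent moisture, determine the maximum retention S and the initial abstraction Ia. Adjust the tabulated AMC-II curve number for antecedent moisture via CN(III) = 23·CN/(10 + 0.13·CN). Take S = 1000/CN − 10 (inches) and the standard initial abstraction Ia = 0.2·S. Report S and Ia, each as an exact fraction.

Wet (AMC III): CN(III) = 23·70/(10 + 0.13·70) = 1610/(191/10) = 16100/191 ≈ 84.293
Retention S: 1000/CN − 10 with CN=84.293 → S = 300/161 ≈ 1.863 in
Ia = 0.2·(300/161) = 60/161 in ≈ 0.373 in

S = 300/161 in ≈ 1.863 in; Ia = 60/161 in ≈ 0.373 in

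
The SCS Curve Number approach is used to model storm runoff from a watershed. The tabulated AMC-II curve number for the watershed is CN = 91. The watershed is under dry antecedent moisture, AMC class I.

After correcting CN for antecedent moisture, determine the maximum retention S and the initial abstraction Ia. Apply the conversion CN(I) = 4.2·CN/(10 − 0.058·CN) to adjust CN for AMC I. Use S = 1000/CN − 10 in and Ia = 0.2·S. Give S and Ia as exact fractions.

Dry (AMC I): CN(I) = 4.2·91/(10 − 0.058·91) = (1911/5)/(2361/500) = 63700/787 ≈ 80.940
Max retention: S = 1000/(63700/787) − 10 = 1500/637 in (≈ 2.355 in)
Ia = 0.2·(1500/637) = 300/637 in ≈ 0.471 in

S = 1500/637 in ≈ 2.355 in; Ia = 300/637 in ≈ 0.471 in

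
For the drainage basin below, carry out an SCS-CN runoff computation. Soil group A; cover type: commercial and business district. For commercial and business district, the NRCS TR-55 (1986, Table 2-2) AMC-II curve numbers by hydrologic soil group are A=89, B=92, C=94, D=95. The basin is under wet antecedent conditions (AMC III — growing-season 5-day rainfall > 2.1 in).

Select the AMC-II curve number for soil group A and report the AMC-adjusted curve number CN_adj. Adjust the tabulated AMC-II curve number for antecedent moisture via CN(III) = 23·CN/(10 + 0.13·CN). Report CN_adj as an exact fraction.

NRCS table: commercial and business district, soil group A → CN(II) = 89
CN(III) from CN(II)=89: (23·89)/(10 + 0.13·89) = 204700/2157 ≈ 94.900

CN_adj = 204700/2157 ≈ 94.900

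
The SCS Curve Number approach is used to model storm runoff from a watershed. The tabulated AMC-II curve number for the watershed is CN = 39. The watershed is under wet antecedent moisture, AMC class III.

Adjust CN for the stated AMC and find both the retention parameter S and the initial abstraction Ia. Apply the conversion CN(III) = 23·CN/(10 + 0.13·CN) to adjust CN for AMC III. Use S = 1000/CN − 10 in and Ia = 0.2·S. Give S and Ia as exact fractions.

S = 6100/897 in ≈ 6.800 in; Ia = 1220/897 in ≈ 1.360 in

Wet (AMC III): CN(III) = 23·39/(10 + 0.13·39) = 897/(1507/100) = 89700/1507 ≈ 59.522
S = 1000/(89700/1507) − 10 = 6100/897 in ≈ 6.800 in
Ia = 0.2·(6100/897) = 1220/897 in ≈ 1.360 in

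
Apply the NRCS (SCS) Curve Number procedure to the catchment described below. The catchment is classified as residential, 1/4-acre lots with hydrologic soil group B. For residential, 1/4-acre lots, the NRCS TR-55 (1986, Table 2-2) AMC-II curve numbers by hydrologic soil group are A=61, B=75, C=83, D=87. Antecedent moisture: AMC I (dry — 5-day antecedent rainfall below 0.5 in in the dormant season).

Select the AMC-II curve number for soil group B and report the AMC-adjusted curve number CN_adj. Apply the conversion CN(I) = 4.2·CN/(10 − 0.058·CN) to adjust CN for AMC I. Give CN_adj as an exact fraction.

CN_adj = 6300/113 ≈ 55.752

NRCS table: residential, 1/4-acre lots, soil group B → CN(II) = 75
Dry (AMC I): CN(I) = 4.2·75/(10 − 0.058·75) = 315/(113/20) = 6300/113 ≈ 55.752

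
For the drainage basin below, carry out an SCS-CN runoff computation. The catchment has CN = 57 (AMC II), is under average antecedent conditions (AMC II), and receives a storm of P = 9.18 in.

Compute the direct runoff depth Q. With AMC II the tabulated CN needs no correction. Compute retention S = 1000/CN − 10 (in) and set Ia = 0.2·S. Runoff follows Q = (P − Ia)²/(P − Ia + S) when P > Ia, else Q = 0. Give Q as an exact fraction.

Q = 477990769/123584550 in ≈ 3.868 in

CN(II) = 57; AMC II needs no correction.
Retention S: 1000/CN − 10 with CN=57.000 → S = 430/57 ≈ 7.544 in
Initial abstraction Ia = S/5 = (430/57)/5 = 86/57 ≈ 1.509 in
P − Ia = 9.180 − 1.509 = 21863/2850 ≈ 7.671 in (> 0, runoff occurs)
Runoff Q = (P−Ia)²/(P−Ia+S) = (7.671)²/(7.671+7.544) = 477990769/123584550 ≈ 3.868 in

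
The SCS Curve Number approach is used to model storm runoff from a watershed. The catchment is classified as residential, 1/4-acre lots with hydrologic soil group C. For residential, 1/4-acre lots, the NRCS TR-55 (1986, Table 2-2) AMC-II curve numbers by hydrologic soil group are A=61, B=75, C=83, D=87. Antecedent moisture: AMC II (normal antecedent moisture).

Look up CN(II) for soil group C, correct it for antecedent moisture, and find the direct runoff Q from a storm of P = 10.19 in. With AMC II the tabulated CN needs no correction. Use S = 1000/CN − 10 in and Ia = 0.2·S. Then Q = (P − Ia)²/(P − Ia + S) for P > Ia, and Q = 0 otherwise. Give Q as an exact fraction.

Q = 6589705329/814869100 in ≈ 8.087 in

NRCS table: residential, 1/4-acre lots, soil group C → CN(II) = 83
Average conditions: CN = 83 (no AMC adjustment).
Max retention: S = 1000/83 − 10 = 170/83 in (≈ 2.048 in)
Ia = 0.2S: 0.2·2.048 = 0.410 in (exactly 34/83)
P − Ia = 10.190 − 0.410 = 81177/8300 ≈ 9.780 in (> 0, runoff occurs)
Q: (81177/8300)² ÷ (98177/8300) = 6589705329/814869100 in (≈ 8.087 in)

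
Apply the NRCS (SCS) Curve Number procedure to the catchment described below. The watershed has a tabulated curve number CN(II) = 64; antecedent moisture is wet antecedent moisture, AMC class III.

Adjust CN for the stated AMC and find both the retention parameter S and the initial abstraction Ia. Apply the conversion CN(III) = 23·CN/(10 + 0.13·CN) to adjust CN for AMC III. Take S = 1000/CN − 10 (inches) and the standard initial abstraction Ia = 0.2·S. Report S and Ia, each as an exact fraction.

CN(III) from CN(II)=64: (23·64)/(10 + 0.13·64) = 18400/229 ≈ 80.349
Retention S: 1000/CN − 10 with CN=80.349 → S = 225/92 ≈ 2.446 in
Ia = 0.2·(225/92) = 45/92 in ≈ 0.489 in

S = 225/92 in ≈ 2.446 in; Ia = 45/92 in ≈ 0.489 in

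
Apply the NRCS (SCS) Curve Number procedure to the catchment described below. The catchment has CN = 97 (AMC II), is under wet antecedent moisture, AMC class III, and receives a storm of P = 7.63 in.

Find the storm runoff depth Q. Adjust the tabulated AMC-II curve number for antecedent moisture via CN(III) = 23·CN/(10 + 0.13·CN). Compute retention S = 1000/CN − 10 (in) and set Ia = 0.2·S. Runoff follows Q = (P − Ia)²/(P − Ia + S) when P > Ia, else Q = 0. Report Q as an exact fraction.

Q = 2877274240009/385127044300 in ≈ 7.471 in

Wet (AMC III): CN(III) = 23·97/(10 + 0.13·97) = 2231/(2261/100) = 223100/2261 ≈ 98.673
Retention S: 1000/CN − 10 with CN=98.673 → S = 300/2231 ≈ 0.134 in
Ia = 0.2S: 0.2·0.134 = 0.027 in (exactly 60/2231)
P − Ia = 7.630 − 0.027 = 1696253/223100 ≈ 7.603 in (> 0, runoff occurs)
Q: (1696253/223100)² ÷ (1726253/223100) = 2877274240009/385127044300 in (≈ 7.471 in)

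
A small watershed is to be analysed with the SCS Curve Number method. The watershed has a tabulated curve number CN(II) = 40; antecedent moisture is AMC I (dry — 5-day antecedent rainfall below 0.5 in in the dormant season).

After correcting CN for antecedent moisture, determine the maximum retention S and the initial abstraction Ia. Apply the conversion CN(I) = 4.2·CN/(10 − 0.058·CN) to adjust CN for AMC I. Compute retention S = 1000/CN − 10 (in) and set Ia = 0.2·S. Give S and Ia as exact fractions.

S = 250/7 in ≈ 35.714 in; Ia = 50/7 in ≈ 7.143 in

CN(I) from CN(II)=40: (4.2·40)/(10 − 0.058·40) = 175/8 ≈ 21.875
S = 1000/(175/8) − 10 = 250/7 in ≈ 35.714 in
Ia = 0.2·(250/7) = 50/7 in ≈ 7.143 in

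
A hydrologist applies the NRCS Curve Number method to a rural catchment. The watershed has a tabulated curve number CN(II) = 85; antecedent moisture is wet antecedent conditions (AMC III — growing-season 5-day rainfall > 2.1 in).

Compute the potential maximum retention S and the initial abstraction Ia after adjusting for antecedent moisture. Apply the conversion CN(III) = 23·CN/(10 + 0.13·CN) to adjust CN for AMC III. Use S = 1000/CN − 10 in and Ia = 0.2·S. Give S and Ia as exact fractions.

S = 300/391 in ≈ 0.767 in; Ia = 60/391 in ≈ 0.153 in

CN(III) from CN(II)=85: (23·85)/(10 + 0.13·85) = 39100/421 ≈ 92.874
Max retention: S = 1000/(39100/421) − 10 = 300/391 in (≈ 0.767 in)
Initial abstraction Ia = S/5 = (300/391)/5 = 60/391 ≈ 0.153 in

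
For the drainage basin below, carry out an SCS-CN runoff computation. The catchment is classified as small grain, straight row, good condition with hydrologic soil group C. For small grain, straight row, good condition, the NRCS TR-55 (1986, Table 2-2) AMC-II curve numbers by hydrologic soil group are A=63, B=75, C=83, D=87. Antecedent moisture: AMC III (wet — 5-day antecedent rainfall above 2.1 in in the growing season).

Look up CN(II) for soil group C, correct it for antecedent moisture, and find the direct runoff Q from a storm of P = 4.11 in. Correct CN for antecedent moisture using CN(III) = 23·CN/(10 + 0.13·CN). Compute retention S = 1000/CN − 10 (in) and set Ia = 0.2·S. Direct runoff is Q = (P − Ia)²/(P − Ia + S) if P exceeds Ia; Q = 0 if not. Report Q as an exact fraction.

NRCS table: small grain, straight row, good condition, soil group C → CN(II) = 83
Wet (AMC III): CN(III) = 23·83/(10 + 0.13·83) = 1909/(2079/100) = 190900/2079 ≈ 91.823
Retention S: 1000/CN − 10 with CN=91.823 → S = 1700/1909 ≈ 0.891 in
Ia = 0.2S: 0.2·0.891 = 0.178 in (exactly 340/1909)
Excess rainfall: 4.110 − 0.178 = 3.932 in; P > Ia so Q > 0
Runoff Q = (P−Ia)²/(P−Ia+S) = (3.932)²/(3.932+0.891) = 563398858801/175742349100 ≈ 3.206 in

Q = 563398858801/175742349100 in ≈ 3.206 in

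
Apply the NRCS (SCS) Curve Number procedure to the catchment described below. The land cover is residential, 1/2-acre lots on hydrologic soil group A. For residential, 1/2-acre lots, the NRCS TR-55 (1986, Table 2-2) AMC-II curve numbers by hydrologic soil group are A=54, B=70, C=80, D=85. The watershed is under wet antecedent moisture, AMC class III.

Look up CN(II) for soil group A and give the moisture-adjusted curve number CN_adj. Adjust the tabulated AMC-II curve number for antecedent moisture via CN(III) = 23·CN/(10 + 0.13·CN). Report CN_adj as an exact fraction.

NRCS table: residential, 1/2-acre lots, soil group A → CN(II) = 54
CN(III) from CN(II)=54: (23·54)/(10 + 0.13·54) = 2700/37 ≈ 72.973

CN_adj = 2700/37 ≈ 72.973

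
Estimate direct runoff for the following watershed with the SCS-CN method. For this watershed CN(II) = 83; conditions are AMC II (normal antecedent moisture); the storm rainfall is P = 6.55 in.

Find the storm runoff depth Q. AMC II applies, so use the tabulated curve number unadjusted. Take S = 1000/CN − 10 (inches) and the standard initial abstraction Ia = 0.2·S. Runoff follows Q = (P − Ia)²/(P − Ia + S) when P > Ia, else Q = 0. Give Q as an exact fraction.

Q = 103897249/22564380 in ≈ 4.604 in

CN(II) = 83; AMC II needs no correction.
Retention S: 1000/CN − 10 with CN=83.000 → S = 170/83 ≈ 2.048 in
Ia = 0.2·(170/83) = 34/83 in ≈ 0.410 in
P − Ia = 6.550 − 0.410 = 10193/1660 ≈ 6.140 in (> 0, runoff occurs)
Q: (10193/1660)² ÷ (13593/1660) = 103897249/22564380 in (≈ 4.604 in)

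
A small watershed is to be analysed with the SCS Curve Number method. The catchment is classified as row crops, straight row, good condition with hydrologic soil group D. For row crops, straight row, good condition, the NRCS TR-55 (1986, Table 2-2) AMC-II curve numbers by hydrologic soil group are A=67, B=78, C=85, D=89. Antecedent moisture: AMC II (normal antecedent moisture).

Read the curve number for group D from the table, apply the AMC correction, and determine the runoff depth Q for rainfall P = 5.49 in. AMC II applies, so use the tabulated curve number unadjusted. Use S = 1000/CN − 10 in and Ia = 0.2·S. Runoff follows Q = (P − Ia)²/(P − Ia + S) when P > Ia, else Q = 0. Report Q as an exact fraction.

NRCS table: row crops, straight row, good condition, soil group D → CN(II) = 89
Average conditions: CN = 89 (no AMC adjustment).
Retention S: 1000/CN − 10 with CN=89.000 → S = 110/89 ≈ 1.236 in
Ia = 0.2·(110/89) = 22/89 in ≈ 0.247 in
Since P=5.490 > Ia=0.247: effective rainfall P−Ia = 46661/8900 in
Runoff Q = (P−Ia)²/(P−Ia+S) = (5.243)²/(5.243+1.236) = 2177248921/513182900 ≈ 4.243 in

Q = 2177248921/513182900 in ≈ 4.243 in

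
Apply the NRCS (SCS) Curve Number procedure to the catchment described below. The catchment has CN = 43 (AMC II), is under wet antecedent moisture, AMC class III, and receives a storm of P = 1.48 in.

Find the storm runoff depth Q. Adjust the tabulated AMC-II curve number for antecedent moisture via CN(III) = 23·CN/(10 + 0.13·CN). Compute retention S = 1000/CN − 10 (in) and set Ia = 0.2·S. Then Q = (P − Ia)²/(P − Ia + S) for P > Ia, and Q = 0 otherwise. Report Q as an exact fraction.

Adjust CN=43 to AMC III: 23·43/(10 + 0.13·43) → 989 ÷ (1559/100) = 98900/1559 ≈ 63.438
Retention S: 1000/CN − 10 with CN=63.438 → S = 5700/989 ≈ 5.763 in
Ia = 0.2·(5700/989) = 1140/989 in ≈ 1.153 in
Excess rainfall: 1.480 − 1.153 = 0.327 in; P > Ia so Q > 0
Runoff Q = (P−Ia)²/(P−Ia+S) = (0.327)²/(0.327+5.763) = 65496649/3723411925 ≈ 0.018 in

Q = 65496649/3723411925 in ≈ 0.018 in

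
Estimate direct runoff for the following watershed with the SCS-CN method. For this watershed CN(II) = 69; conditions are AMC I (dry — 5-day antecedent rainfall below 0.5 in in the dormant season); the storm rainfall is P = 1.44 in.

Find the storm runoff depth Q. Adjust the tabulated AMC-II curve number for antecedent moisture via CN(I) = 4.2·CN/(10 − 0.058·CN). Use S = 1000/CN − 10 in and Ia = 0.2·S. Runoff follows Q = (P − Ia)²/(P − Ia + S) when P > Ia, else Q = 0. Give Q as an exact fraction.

Adjust CN=69 to AMC I: 4.2·69/(10 − 0.058·69) → (1449/5) ÷ (2999/500) = 144900/2999 ≈ 48.316
Retention S: 1000/CN − 10 with CN=48.316 → S = 15500/1449 ≈ 10.697 in
Ia = 0.2S: 0.2·10.697 = 2.139 in (exactly 3100/1449)
P = 1.440 ≤ Ia = 2.139 in: entire storm abstracted, Q = 0.

Q = 0 in ≈ 0.000 in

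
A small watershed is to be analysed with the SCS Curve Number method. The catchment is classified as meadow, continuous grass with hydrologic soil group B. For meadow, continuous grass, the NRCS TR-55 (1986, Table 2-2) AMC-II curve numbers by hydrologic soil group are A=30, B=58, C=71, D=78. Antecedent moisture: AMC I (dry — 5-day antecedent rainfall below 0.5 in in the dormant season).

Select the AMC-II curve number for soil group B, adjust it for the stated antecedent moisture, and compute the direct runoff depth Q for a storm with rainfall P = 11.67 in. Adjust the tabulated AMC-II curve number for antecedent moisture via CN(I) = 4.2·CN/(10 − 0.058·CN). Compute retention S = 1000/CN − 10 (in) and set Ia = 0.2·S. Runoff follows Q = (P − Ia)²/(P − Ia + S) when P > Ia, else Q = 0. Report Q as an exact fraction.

Q = 568488649/214144700 in ≈ 2.655 in

NRCS table: meadow, continuous grass, soil group B → CN(II) = 58
Dry (AMC I): CN(I) = 4.2·58/(10 − 0.058·58) = (1218/5)/(1659/250) = 2900/79 ≈ 36.709
Retention S: 1000/CN − 10 with CN=36.709 → S = 500/29 ≈ 17.241 in
Initial abstraction Ia = S/5 = (500/29)/5 = 100/29 ≈ 3.448 in
P − Ia = 11.670 − 3.448 = 23843/2900 ≈ 8.222 in (> 0, runoff occurs)
Q: (23843/2900)² ÷ (73843/2900) = 568488649/214144700 in (≈ 2.655 in)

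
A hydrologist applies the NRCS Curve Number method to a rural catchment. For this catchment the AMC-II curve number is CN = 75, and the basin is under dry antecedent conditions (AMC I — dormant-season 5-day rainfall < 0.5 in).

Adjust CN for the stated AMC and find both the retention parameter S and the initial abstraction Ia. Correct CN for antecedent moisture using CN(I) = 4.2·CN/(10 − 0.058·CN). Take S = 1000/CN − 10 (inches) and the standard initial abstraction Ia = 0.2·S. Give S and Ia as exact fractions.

CN(I) from CN(II)=75: (4.2·75)/(10 − 0.058·75) = 6300/113 ≈ 55.752
Retention S: 1000/CN − 10 with CN=55.752 → S = 500/63 ≈ 7.937 in
Ia = 0.2S: 0.2·7.937 = 1.587 in (exactly 100/63)

S = 500/63 in ≈ 7.937 in; Ia = 100/63 in ≈ 1.587 in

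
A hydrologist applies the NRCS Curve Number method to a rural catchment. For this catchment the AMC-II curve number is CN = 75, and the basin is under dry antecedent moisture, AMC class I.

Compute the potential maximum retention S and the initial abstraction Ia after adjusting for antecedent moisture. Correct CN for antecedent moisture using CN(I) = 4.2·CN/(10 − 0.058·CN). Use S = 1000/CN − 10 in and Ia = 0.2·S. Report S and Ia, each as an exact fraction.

Adjust CN=75 to AMC I: 4.2·75/(10 − 0.058·75) → 315 ÷ (113/20) = 6300/113 ≈ 55.752
Retention S: 1000/CN − 10 with CN=55.752 → S = 500/63 ≈ 7.937 in
Initial abstraction Ia = S/5 = (500/63)/5 = 100/63 ≈ 1.587 in

S = 500/63 in ≈ 7.937 in; Ia = 100/63 in ≈ 1.587 in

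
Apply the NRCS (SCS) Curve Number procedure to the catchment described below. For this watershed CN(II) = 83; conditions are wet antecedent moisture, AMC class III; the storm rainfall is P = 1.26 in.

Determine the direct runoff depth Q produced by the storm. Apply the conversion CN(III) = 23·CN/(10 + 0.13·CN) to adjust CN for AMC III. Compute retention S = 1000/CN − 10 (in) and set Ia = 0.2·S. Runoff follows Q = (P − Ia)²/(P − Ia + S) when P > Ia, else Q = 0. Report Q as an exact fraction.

Wet (AMC III): CN(III) = 23·83/(10 + 0.13·83) = 1909/(2079/100) = 190900/2079 ≈ 91.823
Retention S: 1000/CN − 10 with CN=91.823 → S = 1700/1909 ≈ 0.891 in
Ia = 0.2·(1700/1909) = 340/1909 in ≈ 0.178 in
P − Ia = 1.260 − 0.178 = 103267/95450 ≈ 1.082 in (> 0, runoff occurs)
Q: (103267/95450)² ÷ (188267/95450) = 10664073289/17970085150 in (≈ 0.593 in)

Q = 10664073289/17970085150 in ≈ 0.593 in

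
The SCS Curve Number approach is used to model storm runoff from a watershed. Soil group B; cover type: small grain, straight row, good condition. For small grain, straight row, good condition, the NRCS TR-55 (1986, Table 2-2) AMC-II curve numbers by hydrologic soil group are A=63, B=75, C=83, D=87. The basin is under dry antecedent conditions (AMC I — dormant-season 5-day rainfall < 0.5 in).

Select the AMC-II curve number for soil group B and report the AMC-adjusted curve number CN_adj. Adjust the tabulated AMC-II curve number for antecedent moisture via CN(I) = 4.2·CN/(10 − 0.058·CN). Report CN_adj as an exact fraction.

CN_adj = 6300/113 ≈ 55.752

NRCS table: small grain, straight row, good condition, soil group B → CN(II) = 75
Dry (AMC I): CN(I) = 4.2·75/(10 − 0.058·75) = 315/(113/20) = 6300/113 ≈ 55.752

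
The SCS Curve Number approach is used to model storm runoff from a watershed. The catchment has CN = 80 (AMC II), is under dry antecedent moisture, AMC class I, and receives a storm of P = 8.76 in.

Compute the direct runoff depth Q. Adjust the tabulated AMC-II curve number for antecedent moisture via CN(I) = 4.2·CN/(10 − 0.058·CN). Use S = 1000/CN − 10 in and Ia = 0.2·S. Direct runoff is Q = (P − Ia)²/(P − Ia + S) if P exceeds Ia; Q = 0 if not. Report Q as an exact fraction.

Q = 15792676/3726975 in ≈ 4.237 in

Dry (AMC I): CN(I) = 4.2·80/(10 − 0.058·80) = 336/(134/25) = 4200/67 ≈ 62.687
Max retention: S = 1000/(4200/67) − 10 = 125/21 in (≈ 5.952 in)
Ia = 0.2S: 0.2·5.952 = 1.190 in (exactly 25/21)
Since P=8.760 > Ia=1.190: effective rainfall P−Ia = 3974/525 in
Q: (3974/525)² ÷ (7099/525) = 15792676/3726975 in (≈ 4.237 in)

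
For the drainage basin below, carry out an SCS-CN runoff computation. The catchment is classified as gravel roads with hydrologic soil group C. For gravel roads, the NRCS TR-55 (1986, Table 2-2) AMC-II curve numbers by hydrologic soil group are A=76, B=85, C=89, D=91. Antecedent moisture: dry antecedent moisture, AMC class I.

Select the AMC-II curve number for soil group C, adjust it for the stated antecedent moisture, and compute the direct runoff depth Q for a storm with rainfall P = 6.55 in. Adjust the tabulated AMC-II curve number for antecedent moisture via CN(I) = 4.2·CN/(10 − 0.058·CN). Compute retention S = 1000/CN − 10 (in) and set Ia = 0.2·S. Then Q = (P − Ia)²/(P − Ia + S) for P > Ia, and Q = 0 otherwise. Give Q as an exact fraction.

NRCS table: gravel roads, soil group C → CN(II) = 89
CN(I) from CN(II)=89: (4.2·89)/(10 − 0.058·89) = 186900/2419 ≈ 77.263
Max retention: S = 1000/(186900/2419) − 10 = 5500/1869 in (≈ 2.943 in)
Ia = 0.2·(5500/1869) = 1100/1869 in ≈ 0.589 in
Excess rainfall: 6.550 − 0.589 = 5.961 in; P > Ia so Q > 0
Q: (222839/37380)² ÷ (332839/37380) = 49657219921/12441521820 in (≈ 3.991 in)

Q = 49657219921/12441521820 in ≈ 3.991 in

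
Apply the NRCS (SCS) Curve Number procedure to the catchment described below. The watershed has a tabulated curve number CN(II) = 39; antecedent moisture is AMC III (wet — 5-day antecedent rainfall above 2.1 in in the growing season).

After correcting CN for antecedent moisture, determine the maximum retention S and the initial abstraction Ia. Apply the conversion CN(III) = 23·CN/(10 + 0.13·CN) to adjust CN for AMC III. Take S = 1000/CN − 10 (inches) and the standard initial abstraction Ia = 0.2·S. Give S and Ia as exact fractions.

S = 6100/897 in ≈ 6.800 in; Ia = 1220/897 in ≈ 1.360 in

Wet (AMC III): CN(III) = 23·39/(10 + 0.13·39) = 897/(1507/100) = 89700/1507 ≈ 59.522
S = 1000/(89700/1507) − 10 = 6100/897 in ≈ 6.800 in
Ia = 0.2S: 0.2·6.800 = 1.360 in (exactly 1220/897)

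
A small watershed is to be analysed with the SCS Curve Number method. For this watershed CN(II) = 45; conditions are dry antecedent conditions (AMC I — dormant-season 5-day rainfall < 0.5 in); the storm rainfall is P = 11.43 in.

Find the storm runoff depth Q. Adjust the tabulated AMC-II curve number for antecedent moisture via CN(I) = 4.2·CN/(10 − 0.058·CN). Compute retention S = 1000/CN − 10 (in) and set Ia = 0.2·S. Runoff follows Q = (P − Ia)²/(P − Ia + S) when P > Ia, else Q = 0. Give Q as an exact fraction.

Adjust CN=45 to AMC I: 4.2·45/(10 − 0.058·45) → 189 ÷ (739/100) = 18900/739 ≈ 25.575
Retention S: 1000/CN − 10 with CN=25.575 → S = 5500/189 ≈ 29.101 in
Initial abstraction Ia = S/5 = (5500/189)/5 = 1100/189 ≈ 5.820 in
Since P=11.430 > Ia=5.820: effective rainfall P−Ia = 106027/18900 in
Runoff Q = (P−Ia)²/(P−Ia+S) = (5.610)²/(5.610+29.101) = 11241724729/12398910300 ≈ 0.907 in

Q = 11241724729/12398910300 in ≈ 0.907 in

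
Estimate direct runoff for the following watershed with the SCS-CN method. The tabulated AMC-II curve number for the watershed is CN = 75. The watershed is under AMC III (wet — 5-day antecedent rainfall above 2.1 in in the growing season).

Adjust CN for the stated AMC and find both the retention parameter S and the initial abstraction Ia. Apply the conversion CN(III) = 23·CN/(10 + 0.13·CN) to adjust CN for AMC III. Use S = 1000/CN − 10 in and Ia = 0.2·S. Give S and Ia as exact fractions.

CN(III) from CN(II)=75: (23·75)/(10 + 0.13·75) = 6900/79 ≈ 87.342
S = 1000/(6900/79) − 10 = 100/69 in ≈ 1.449 in
Ia = 0.2·(100/69) = 20/69 in ≈ 0.290 in

S = 100/69 in ≈ 1.449 in; Ia = 20/69 in ≈ 0.290 in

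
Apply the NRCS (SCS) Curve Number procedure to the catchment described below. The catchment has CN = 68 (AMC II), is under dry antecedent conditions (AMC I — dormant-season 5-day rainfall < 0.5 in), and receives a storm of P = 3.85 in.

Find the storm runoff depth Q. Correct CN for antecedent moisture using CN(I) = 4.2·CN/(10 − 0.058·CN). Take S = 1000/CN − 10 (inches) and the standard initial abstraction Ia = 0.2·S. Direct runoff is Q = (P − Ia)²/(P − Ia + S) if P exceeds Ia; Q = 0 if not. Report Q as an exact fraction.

Dry (AMC I): CN(I) = 4.2·68/(10 − 0.058·68) = (1428/5)/(757/125) = 35700/757 ≈ 47.160
Max retention: S = 1000/(35700/757) − 10 = 4000/357 in (≈ 11.204 in)
Ia = 0.2S: 0.2·11.204 = 2.241 in (exactly 800/357)
Excess rainfall: 3.850 − 2.241 = 1.609 in; P > Ia so Q > 0
Q = (11489/7140)²/((11489/7140) + 4000/357) = (131997121/50979600)/(91489/7140) = 131997121/653231460 in ≈ 0.202 in

Q = 131997121/653231460 in ≈ 0.202 in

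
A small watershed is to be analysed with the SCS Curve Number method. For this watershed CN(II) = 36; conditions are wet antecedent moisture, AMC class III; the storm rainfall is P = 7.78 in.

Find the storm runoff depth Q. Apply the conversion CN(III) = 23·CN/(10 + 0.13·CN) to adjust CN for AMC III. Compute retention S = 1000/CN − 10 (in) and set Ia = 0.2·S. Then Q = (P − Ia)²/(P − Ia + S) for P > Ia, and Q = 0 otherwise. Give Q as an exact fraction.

CN(III) from CN(II)=36: (23·36)/(10 + 0.13·36) = 20700/367 ≈ 56.403
Max retention: S = 1000/(20700/367) − 10 = 1600/207 in (≈ 7.729 in)
Ia = 0.2S: 0.2·7.729 = 1.546 in (exactly 320/207)
Since P=7.780 > Ia=1.546: effective rainfall P−Ia = 64523/10350 in
Q = (64523/10350)²/((64523/10350) + 1600/207) = (4163217529/107122500)/(144523/10350) = 4163217529/1495813050 in ≈ 2.783 in

Q = 4163217529/1495813050 in ≈ 2.783 in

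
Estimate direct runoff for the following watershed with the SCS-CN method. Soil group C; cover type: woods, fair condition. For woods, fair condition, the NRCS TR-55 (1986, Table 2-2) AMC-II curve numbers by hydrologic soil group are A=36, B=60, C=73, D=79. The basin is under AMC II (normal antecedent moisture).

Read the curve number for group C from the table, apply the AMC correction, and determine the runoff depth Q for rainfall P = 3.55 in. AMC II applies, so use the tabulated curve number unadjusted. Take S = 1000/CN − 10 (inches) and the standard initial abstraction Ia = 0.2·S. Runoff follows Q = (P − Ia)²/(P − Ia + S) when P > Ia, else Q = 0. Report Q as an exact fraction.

NRCS table: woods, fair condition, soil group C → CN(II) = 73
CN(II) = 73; AMC II needs no correction.
Retention S: 1000/CN − 10 with CN=73.000 → S = 270/73 ≈ 3.699 in
Initial abstraction Ia = S/5 = (270/73)/5 = 54/73 ≈ 0.740 in
Excess rainfall: 3.550 − 0.740 = 2.810 in; P > Ia so Q > 0
Q = (4103/1460)²/((4103/1460) + 270/73) = (16834609/2131600)/(9503/1460) = 16834609/13874380 in ≈ 1.213 in

Q = 16834609/13874380 in ≈ 1.213 in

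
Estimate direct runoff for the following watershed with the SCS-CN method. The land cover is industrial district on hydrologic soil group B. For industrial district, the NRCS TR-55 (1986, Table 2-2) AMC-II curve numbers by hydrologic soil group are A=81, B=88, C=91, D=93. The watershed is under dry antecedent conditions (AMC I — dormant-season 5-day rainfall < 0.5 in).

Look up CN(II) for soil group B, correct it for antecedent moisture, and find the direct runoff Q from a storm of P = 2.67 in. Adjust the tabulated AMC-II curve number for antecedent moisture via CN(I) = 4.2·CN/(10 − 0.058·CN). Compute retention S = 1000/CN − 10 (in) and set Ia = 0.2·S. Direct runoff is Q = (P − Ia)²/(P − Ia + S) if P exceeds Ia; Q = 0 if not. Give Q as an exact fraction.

NRCS table: industrial district, soil group B → CN(II) = 88
CN(I) from CN(II)=88: (4.2·88)/(10 − 0.058·88) = 3850/51 ≈ 75.490
Max retention: S = 1000/(3850/51) − 10 = 250/77 in (≈ 3.247 in)
Initial abstraction Ia = S/5 = (250/77)/5 = 50/77 ≈ 0.649 in
P − Ia = 2.670 − 0.649 = 15559/7700 ≈ 2.021 in (> 0, runoff occurs)
Q = (15559/7700)²/((15559/7700) + 250/77) = (242082481/59290000)/(40559/7700) = 242082481/312304300 in ≈ 0.775 in

Q = 242082481/312304300 in ≈ 0.775 in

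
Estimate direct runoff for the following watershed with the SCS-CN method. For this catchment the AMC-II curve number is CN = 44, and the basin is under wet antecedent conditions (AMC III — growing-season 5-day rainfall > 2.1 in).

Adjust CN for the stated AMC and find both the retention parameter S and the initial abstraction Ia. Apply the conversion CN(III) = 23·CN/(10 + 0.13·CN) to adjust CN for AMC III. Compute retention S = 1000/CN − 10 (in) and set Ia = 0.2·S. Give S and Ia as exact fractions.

S = 1400/253 in ≈ 5.534 in; Ia = 280/253 in ≈ 1.107 in

CN(III) from CN(II)=44: (23·44)/(10 + 0.13·44) = 25300/393 ≈ 64.377
Max retention: S = 1000/(25300/393) − 10 = 1400/253 in (≈ 5.534 in)
Ia = 0.2·(1400/253) = 280/253 in ≈ 1.107 in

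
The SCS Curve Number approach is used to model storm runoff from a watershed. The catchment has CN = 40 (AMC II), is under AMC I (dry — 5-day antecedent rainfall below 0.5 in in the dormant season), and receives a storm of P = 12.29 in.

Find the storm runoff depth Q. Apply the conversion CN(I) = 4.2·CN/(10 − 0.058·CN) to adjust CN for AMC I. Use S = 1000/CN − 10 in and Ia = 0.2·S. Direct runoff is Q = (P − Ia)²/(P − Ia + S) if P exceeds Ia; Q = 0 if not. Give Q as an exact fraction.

Adjust CN=40 to AMC I: 4.2·40/(10 − 0.058·40) → 168 ÷ (192/25) = 175/8 ≈ 21.875
Max retention: S = 1000/(175/8) − 10 = 250/7 in (≈ 35.714 in)
Ia = 0.2·(250/7) = 50/7 in ≈ 7.143 in
Since P=12.290 > Ia=7.143: effective rainfall P−Ia = 3603/700 in
Runoff Q = (P−Ia)²/(P−Ia+S) = (5.147)²/(5.147+35.714) = 12981609/20022100 ≈ 0.648 in

Q = 12981609/20022100 in ≈ 0.648 in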